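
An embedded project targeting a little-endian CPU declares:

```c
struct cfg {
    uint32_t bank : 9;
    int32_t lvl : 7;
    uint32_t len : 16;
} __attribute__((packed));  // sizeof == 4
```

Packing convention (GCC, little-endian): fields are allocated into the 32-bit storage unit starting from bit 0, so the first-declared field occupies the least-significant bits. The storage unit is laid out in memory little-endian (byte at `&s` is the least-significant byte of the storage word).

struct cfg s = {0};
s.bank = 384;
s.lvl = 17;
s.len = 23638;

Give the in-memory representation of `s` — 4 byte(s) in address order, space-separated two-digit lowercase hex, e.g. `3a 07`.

80 23 56 5c

[0+:9] bank=384 & 0x1ff = 0x180; word=0x00000180
[9+:7] lvl=17 & 0x7f = 0x11; word=0x00002380
[16+:16] len=23638 & 0xffff = 0x5c56; word=0x5c562380
word = 0x5c562380 → little-endian bytes:
  [0]=0x80  [1]=0x23  [2]=0x56  [3]=0x5c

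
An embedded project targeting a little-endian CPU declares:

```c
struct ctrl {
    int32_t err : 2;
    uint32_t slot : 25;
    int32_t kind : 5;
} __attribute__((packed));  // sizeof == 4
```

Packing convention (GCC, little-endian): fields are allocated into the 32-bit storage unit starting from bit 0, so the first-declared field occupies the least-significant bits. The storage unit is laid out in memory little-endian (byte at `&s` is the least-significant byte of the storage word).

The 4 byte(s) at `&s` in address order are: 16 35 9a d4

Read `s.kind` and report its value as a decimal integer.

[0]=0x16 [1]=0x35 [2]=0x9a [3]=0xd4 (little-endian) → word 0xd49a3516
err:2 @ bit 0 → (0xd49a3516>>0)&0x3 = 0x2
slot:25 @ bit 2 → (0xd49a3516>>2)&0x1ffffff = 0x1268d45
kind:5 @ bit 27 → (0xd49a3516>>27)&0x1f = 0x1a  ←
kind signed 5b, MSB=1: 26 - 32 = -6

-6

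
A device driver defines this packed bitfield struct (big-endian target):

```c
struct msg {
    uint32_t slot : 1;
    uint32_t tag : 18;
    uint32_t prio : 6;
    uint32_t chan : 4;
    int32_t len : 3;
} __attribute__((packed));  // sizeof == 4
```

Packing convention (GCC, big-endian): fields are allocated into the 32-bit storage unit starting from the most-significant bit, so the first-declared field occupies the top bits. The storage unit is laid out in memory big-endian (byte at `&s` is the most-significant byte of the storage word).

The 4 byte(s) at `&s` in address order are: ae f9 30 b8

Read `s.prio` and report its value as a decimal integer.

33

[0]=0xae [1]=0xf9 [2]=0x30 [3]=0xb8 (big-endian) → word 0xaef930b8
slot [31+:1] = (word>>31) & 0x1 = 1
tag [13+:18] = (word>>13) & 0x3ffff = 96201
prio [7+:6] = (word>>7) & 0x3f = 33  ←
chan [3+:4] = (word>>3) & 0xf = 7
len [0+:3] = (word>>0) & 0x7 = 0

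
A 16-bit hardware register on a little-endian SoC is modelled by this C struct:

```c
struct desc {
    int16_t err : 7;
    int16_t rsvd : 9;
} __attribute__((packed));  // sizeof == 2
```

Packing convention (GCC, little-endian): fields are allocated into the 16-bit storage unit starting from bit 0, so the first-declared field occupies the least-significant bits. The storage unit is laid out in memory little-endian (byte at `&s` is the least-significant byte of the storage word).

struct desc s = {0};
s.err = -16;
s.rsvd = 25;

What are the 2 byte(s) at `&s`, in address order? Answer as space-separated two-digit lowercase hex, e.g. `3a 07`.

[0+:7] err=-16 & 0x7f = 0x70; word=0x0070
[7+:9] rsvd=25 & 0x1ff = 0x19; word=0x0cf0
word = 0x0cf0 → little-endian bytes:
  [0]=0xf0  [1]=0x0c

f0 0c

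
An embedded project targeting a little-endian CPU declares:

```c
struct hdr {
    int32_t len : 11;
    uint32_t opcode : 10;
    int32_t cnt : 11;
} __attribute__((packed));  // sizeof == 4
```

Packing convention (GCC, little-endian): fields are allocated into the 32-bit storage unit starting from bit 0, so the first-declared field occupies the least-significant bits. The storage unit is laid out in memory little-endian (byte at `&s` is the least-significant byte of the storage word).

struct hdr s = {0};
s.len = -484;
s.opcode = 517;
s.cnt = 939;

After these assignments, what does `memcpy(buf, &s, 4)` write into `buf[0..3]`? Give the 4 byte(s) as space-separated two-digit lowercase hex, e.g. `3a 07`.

[0+:11] len=-484 & 0x7ff = 0x61c; word=0x0000061c
[11+:10] opcode=517 & 0x3ff = 0x205; word=0x00102e1c
[21+:11] cnt=939 & 0x7ff = 0x3ab; word=0x75702e1c
word = 0x75702e1c → little-endian bytes:
  [0]=0x1c  [1]=0x2e  [2]=0x70  [3]=0x75

1c 2e 70 75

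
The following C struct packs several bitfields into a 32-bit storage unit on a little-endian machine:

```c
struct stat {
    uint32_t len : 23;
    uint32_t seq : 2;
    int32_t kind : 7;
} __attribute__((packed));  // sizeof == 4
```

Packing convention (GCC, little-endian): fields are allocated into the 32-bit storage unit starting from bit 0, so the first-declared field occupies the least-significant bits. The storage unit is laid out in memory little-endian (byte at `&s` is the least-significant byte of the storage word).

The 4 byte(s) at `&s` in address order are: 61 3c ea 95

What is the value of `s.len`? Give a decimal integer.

[0]=0x61 [1]=0x3c [2]=0xea [3]=0x95 (little-endian) → word 0x95ea3c61
len:23 @ bit 0 → (0x95ea3c61>>0)&0x7fffff = 0x6a3c61  ←
seq:2 @ bit 23 → (0x95ea3c61>>23)&0x3 = 0x3
kind:7 @ bit 25 → (0x95ea3c61>>25)&0x7f = 0x4a

6962273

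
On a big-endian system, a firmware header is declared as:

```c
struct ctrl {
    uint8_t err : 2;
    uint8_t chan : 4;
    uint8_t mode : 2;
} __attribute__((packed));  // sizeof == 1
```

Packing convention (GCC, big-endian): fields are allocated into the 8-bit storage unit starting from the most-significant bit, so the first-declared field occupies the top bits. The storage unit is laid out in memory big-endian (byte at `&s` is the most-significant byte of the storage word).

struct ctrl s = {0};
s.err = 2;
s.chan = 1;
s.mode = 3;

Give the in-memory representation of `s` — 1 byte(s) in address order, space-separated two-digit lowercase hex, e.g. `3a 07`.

err:2 = 2 → 0x2 << 6 → word 0x80
chan:4 = 1 → 0x1 << 2 → word 0x84
mode:2 = 3 → 0x3 << 0 → word 0x87
word = 0x87 → big-endian bytes:
  [0]=0x87

87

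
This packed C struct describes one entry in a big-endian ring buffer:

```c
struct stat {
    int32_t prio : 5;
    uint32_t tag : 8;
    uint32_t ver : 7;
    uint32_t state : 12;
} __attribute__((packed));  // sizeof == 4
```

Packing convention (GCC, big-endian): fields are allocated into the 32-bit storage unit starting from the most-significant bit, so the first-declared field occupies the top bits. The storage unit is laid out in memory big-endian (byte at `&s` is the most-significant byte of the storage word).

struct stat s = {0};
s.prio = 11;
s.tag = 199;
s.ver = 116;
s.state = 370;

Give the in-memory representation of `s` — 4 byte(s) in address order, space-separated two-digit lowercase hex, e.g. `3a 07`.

5e 3f 41 72

prio:5 = 11 → 0xb << 27 → word 0x58000000
tag:8 = 199 → 0xc7 << 19 → word 0x5e380000
ver:7 = 116 → 0x74 << 12 → word 0x5e3f4000
state:12 = 370 → 0x172 << 0 → word 0x5e3f4172
word = 0x5e3f4172 → big-endian bytes:
  [0]=0x5e  [1]=0x3f  [2]=0x41  [3]=0x72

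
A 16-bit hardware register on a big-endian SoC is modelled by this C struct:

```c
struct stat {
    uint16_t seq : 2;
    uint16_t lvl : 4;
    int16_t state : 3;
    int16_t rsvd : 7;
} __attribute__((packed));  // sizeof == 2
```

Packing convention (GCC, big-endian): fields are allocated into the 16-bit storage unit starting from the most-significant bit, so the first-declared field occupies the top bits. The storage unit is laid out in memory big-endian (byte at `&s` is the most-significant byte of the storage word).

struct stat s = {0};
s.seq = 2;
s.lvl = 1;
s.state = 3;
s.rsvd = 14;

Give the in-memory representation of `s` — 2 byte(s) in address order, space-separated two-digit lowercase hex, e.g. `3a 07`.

85 8e

seq (2b) val=2 bits=0x2 at bit 14: 0x8000
lvl (4b) val=1 bits=0x1 at bit 10: 0x8400
state (3b) val=3 bits=0x3 at bit 7: 0x8580
rsvd (7b) val=14 bits=0xe at bit 0: 0x858e
word = 0x858e → big-endian bytes:
  [0]=0x85  [1]=0x8e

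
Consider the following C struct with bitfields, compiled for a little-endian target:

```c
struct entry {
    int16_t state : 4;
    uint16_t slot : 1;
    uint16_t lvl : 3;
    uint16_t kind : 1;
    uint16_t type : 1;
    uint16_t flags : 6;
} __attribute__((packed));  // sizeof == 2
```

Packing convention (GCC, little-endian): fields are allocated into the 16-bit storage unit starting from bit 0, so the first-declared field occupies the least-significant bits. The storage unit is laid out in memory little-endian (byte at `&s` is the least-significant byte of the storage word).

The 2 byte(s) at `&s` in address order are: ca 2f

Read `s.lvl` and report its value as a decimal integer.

6

[0]=0xca [1]=0x2f (little-endian) → word 0x2fca
state [0+:4] = (word>>0) & 0xf = 10
slot [4+:1] = (word>>4) & 0x1 = 0
lvl [5+:3] = (word>>5) & 0x7 = 6  ←
kind [8+:1] = (word>>8) & 0x1 = 1
type [9+:1] = (word>>9) & 0x1 = 1
flags [10+:6] = (word>>10) & 0x3f = 11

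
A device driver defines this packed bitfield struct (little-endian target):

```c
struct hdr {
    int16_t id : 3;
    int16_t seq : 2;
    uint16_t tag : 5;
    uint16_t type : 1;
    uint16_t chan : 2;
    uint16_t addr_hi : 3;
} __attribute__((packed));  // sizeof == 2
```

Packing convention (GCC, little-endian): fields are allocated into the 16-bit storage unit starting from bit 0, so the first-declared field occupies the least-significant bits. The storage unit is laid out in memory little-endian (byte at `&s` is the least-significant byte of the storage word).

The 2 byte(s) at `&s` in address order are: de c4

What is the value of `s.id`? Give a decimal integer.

[0]=0xde [1]=0xc4 (little-endian) → word 0xc4de
id [0+:3] = (word>>0) & 0x7 = 6  ←
seq [3+:2] = (word>>3) & 0x3 = 3
tag [5+:5] = (word>>5) & 0x1f = 6
type [10+:1] = (word>>10) & 0x1 = 1
chan [11+:2] = (word>>11) & 0x3 = 0
addr_hi [13+:3] = (word>>13) & 0x7 = 6
id signed 3b, MSB=1: 6 - 8 = -2

-2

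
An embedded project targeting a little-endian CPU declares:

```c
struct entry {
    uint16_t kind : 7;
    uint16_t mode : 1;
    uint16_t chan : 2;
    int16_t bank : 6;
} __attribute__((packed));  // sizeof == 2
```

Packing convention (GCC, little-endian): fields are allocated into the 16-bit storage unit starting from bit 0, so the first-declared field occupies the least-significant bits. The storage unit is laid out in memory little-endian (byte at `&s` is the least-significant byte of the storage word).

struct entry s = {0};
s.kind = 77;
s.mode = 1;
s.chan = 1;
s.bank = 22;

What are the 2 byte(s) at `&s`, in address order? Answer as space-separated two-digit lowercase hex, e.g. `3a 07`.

kind (7b) val=77 bits=0x4d at bit 0: 0x004d
mode (1b) val=1 bits=0x1 at bit 7: 0x00cd
chan (2b) val=1 bits=0x1 at bit 8: 0x01cd
bank (6b) val=22 bits=0x16 at bit 10: 0x59cd
word = 0x59cd → little-endian bytes:
  [0]=0xcd  [1]=0x59

cd 59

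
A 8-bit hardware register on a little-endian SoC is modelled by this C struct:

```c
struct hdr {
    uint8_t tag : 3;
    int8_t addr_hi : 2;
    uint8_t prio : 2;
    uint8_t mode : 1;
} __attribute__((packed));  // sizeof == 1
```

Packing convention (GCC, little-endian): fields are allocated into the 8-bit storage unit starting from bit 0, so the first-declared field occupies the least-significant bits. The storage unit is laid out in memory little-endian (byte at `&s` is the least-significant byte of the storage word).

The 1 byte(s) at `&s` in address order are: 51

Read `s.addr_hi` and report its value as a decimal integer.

-2

[0]=0x51 (little-endian) → word 0x51
tag [0+:3] = (word>>0) & 0x7 = 1
addr_hi [3+:2] = (word>>3) & 0x3 = 2  ←
prio [5+:2] = (word>>5) & 0x3 = 2
mode [7+:1] = (word>>7) & 0x1 = 0
addr_hi signed 2b, MSB=1: 2 - 4 = -2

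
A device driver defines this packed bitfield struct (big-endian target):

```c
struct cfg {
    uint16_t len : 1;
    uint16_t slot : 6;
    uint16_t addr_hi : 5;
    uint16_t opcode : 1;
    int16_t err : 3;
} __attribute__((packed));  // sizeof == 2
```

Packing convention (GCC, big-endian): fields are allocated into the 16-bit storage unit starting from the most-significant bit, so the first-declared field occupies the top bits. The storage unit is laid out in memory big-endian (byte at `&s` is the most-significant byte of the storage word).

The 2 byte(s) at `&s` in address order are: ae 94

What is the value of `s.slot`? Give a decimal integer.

23

[0]=0xae [1]=0x94 (big-endian) → word 0xae94
len [15+:1] = (word>>15) & 0x1 = 1
slot [9+:6] = (word>>9) & 0x3f = 23  ←
addr_hi [4+:5] = (word>>4) & 0x1f = 9
opcode [3+:1] = (word>>3) & 0x1 = 0
err [0+:3] = (word>>0) & 0x7 = 4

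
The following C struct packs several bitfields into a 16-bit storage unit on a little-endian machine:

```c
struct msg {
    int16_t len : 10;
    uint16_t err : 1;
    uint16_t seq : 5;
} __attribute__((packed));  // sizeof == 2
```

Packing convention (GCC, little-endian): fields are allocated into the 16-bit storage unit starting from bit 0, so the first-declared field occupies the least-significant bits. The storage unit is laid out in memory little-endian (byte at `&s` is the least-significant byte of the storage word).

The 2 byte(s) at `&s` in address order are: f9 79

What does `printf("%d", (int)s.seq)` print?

15

[0]=0xf9 [1]=0x79 (little-endian) → word 0x79f9
len [0+:10] = (word>>0) & 0x3ff = 505
err [10+:1] = (word>>10) & 0x1 = 0
seq [11+:5] = (word>>11) & 0x1f = 15  ←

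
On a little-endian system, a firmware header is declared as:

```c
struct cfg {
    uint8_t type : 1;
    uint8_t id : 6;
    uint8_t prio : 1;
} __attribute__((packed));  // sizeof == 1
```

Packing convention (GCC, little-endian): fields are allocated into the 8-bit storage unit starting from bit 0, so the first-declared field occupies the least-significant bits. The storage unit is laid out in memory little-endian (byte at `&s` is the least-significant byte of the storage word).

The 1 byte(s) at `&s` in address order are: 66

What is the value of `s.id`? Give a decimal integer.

51

[0]=0x66 (little-endian) → word 0x66
type:1 @ bit 0 → (0x66>>0)&0x1 = 0x0
id:6 @ bit 1 → (0x66>>1)&0x3f = 0x33  ←
prio:1 @ bit 7 → (0x66>>7)&0x1 = 0x0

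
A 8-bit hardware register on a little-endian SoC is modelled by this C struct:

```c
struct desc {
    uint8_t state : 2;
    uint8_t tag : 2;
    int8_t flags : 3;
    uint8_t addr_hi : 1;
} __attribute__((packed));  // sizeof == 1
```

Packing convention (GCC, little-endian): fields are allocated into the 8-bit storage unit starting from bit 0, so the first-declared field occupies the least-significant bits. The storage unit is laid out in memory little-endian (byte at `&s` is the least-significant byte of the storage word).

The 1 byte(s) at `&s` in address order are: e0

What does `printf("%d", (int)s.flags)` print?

[0]=0xe0 (little-endian) → word 0xe0
state [0+:2] = (word>>0) & 0x3 = 0
tag [2+:2] = (word>>2) & 0x3 = 0
flags [4+:3] = (word>>4) & 0x7 = 6  ←
addr_hi [7+:1] = (word>>7) & 0x1 = 1
flags signed 3b, MSB=1: 6 - 8 = -2

-2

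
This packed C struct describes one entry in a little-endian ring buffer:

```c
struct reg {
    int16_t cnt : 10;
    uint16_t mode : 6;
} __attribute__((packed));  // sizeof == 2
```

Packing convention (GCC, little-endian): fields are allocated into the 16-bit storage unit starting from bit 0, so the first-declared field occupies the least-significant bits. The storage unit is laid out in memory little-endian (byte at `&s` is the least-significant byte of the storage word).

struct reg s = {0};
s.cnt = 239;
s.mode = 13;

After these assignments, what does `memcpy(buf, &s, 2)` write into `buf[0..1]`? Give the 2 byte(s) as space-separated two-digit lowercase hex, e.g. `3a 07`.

ef 34

cnt:10 = 239 → 0xef << 0 → word 0x00ef
mode:6 = 13 → 0xd << 10 → word 0x34ef
word = 0x34ef → little-endian bytes:
  [0]=0xef  [1]=0x34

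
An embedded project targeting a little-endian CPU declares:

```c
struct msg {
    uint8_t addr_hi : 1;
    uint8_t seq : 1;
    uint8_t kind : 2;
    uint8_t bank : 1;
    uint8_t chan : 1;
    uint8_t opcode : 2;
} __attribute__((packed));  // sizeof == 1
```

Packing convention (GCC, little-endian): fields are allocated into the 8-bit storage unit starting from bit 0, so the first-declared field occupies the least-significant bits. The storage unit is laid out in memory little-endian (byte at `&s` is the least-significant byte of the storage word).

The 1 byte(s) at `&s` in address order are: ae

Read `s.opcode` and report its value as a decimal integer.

2

[0]=0xae (little-endian) → word 0xae
addr_hi [0+:1] = (word>>0) & 0x1 = 0
seq [1+:1] = (word>>1) & 0x1 = 1
kind [2+:2] = (word>>2) & 0x3 = 3
bank [4+:1] = (word>>4) & 0x1 = 0
chan [5+:1] = (word>>5) & 0x1 = 1
opcode [6+:2] = (word>>6) & 0x3 = 2  ←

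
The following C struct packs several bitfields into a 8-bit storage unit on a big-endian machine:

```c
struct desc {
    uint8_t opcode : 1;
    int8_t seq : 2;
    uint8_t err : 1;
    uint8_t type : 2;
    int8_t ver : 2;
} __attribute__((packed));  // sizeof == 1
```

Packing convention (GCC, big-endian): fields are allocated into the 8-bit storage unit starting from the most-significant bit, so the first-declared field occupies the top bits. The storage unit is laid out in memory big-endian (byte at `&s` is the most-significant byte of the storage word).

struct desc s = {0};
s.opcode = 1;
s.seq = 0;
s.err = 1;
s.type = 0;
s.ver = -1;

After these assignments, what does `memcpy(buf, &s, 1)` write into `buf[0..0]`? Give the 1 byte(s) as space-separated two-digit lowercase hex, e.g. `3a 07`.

93

opcode (1b) val=1 bits=0x1 at bit 7: 0x80
seq (2b) val=0 bits=0x0 at bit 5: 0x80
err (1b) val=1 bits=0x1 at bit 4: 0x90
type (2b) val=0 bits=0x0 at bit 2: 0x90
ver (2b) val=-1 bits=0x3 at bit 0: 0x93
word = 0x93 → big-endian bytes:
  [0]=0x93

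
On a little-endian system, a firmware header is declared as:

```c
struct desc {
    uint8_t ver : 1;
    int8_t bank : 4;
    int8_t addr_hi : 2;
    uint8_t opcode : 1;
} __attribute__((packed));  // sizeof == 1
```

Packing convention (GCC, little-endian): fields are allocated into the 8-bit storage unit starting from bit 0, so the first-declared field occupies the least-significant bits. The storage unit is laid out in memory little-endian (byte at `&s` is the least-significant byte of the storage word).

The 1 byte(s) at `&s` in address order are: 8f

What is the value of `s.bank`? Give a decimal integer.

[0]=0x8f (little-endian) → word 0x8f
ver:1 @ bit 0 → (0x8f>>0)&0x1 = 0x1
bank:4 @ bit 1 → (0x8f>>1)&0xf = 0x7  ←
addr_hi:2 @ bit 5 → (0x8f>>5)&0x3 = 0x0
opcode:1 @ bit 7 → (0x8f>>7)&0x1 = 0x1
bank signed 4b, MSB=0: value = 7

7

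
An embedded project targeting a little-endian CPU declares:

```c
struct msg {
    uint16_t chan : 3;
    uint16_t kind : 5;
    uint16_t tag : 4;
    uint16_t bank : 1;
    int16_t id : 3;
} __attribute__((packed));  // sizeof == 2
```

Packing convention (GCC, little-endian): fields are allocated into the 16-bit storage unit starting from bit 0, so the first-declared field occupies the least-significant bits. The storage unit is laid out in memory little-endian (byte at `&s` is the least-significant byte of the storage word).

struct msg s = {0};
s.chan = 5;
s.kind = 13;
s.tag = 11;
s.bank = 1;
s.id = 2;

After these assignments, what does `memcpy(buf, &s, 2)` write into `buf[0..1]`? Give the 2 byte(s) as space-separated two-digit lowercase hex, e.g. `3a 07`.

6d 5b

chan (3b) val=5 bits=0x5 at bit 0: 0x0005
kind (5b) val=13 bits=0xd at bit 3: 0x006d
tag (4b) val=11 bits=0xb at bit 8: 0x0b6d
bank (1b) val=1 bits=0x1 at bit 12: 0x1b6d
id (3b) val=2 bits=0x2 at bit 13: 0x5b6d
word = 0x5b6d → little-endian bytes:
  [0]=0x6d  [1]=0x5b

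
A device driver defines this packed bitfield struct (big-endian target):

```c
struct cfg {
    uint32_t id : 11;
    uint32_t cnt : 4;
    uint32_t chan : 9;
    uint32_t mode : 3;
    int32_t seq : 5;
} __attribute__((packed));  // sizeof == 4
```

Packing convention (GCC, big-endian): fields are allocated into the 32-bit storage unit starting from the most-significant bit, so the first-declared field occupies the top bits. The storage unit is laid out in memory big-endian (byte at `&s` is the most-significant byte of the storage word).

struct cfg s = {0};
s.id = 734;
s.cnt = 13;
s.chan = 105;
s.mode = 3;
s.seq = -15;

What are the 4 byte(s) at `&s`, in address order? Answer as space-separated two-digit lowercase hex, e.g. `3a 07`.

5b da 69 71

id:11 = 734 → 0x2de << 21 → word 0x5bc00000
cnt:4 = 13 → 0xd << 17 → word 0x5bda0000
chan:9 = 105 → 0x69 << 8 → word 0x5bda6900
mode:3 = 3 → 0x3 << 5 → word 0x5bda6960
seq:5 = -15 → 0x11 << 0 → word 0x5bda6971
word = 0x5bda6971 → big-endian bytes:
  [0]=0x5b  [1]=0xda  [2]=0x69  [3]=0x71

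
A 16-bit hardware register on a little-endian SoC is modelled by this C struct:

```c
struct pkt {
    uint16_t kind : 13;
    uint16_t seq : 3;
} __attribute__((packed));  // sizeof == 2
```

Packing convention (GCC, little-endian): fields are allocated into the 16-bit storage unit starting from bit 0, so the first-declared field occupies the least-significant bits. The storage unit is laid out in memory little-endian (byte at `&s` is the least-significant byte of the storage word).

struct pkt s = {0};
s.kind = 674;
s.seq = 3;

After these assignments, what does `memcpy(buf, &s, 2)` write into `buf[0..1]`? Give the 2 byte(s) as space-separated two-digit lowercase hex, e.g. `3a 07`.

a2 62

[0+:13] kind=674 & 0x1fff = 0x2a2; word=0x02a2
[13+:3] seq=3 & 0x7 = 0x3; word=0x62a2
word = 0x62a2 → little-endian bytes:
  [0]=0xa2  [1]=0x62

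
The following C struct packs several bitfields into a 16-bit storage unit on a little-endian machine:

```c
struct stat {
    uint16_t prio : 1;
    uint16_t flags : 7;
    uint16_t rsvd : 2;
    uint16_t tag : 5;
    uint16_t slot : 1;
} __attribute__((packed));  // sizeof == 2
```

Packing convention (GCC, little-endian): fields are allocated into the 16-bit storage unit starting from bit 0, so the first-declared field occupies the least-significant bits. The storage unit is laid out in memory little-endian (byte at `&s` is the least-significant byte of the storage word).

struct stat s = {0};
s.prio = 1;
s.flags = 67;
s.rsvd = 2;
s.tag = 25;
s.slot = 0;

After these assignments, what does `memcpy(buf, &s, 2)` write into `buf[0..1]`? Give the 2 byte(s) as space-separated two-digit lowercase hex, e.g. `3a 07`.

87 66

prio:1 = 1 → 0x1 << 0 → word 0x0001
flags:7 = 67 → 0x43 << 1 → word 0x0087
rsvd:2 = 2 → 0x2 << 8 → word 0x0287
tag:5 = 25 → 0x19 << 10 → word 0x6687
slot:1 = 0 → 0x0 << 15 → word 0x6687
word = 0x6687 → little-endian bytes:
  [0]=0x87  [1]=0x66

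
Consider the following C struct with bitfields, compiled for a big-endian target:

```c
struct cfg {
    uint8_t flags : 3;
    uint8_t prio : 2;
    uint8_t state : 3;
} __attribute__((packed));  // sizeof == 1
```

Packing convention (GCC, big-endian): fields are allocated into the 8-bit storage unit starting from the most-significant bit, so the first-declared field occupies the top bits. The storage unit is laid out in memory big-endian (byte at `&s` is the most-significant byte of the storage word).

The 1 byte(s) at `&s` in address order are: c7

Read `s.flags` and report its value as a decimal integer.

[0]=0xc7 (big-endian) → word 0xc7
flags [5+:3] = (word>>5) & 0x7 = 6  ←
prio [3+:2] = (word>>3) & 0x3 = 0
state [0+:3] = (word>>0) & 0x7 = 7

6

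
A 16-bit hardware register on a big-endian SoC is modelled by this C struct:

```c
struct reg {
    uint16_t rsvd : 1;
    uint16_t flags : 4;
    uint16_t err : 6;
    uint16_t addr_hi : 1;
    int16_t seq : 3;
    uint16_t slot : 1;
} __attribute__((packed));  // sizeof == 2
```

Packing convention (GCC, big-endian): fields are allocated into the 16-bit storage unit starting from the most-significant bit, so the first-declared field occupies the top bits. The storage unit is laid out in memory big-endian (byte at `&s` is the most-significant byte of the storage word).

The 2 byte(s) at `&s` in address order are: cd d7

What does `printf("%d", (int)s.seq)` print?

3

[0]=0xcd [1]=0xd7 (big-endian) → word 0xcdd7
rsvd [15+:1] = (word>>15) & 0x1 = 1
flags [11+:4] = (word>>11) & 0xf = 9
err [5+:6] = (word>>5) & 0x3f = 46
addr_hi [4+:1] = (word>>4) & 0x1 = 1
seq [1+:3] = (word>>1) & 0x7 = 3  ←
slot [0+:1] = (word>>0) & 0x1 = 1
seq signed 3b, MSB=0: value = 3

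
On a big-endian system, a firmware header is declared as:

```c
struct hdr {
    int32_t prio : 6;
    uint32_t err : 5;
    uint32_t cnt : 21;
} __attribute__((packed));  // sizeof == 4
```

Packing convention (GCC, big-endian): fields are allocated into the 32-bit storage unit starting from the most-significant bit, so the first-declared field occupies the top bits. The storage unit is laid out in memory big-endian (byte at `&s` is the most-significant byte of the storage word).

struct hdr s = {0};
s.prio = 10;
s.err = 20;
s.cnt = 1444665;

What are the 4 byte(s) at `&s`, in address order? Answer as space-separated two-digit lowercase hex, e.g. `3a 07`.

2a 96 0b 39

prio:6 = 10 → 0xa << 26 → word 0x28000000
err:5 = 20 → 0x14 << 21 → word 0x2a800000
cnt:21 = 1444665 → 0x160b39 << 0 → word 0x2a960b39
word = 0x2a960b39 → big-endian bytes:
  [0]=0x2a  [1]=0x96  [2]=0x0b  [3]=0x39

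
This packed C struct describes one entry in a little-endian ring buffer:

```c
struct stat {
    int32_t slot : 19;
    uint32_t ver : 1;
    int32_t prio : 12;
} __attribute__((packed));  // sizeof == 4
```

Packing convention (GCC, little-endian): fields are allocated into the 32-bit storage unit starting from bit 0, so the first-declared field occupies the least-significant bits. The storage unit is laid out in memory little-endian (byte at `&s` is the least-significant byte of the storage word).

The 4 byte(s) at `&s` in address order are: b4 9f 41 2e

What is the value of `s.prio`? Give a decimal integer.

[0]=0xb4 [1]=0x9f [2]=0x41 [3]=0x2e (little-endian) → word 0x2e419fb4
slot [0+:19] = (word>>0) & 0x7ffff = 106420
ver [19+:1] = (word>>19) & 0x1 = 0
prio [20+:12] = (word>>20) & 0xfff = 740  ←
prio signed 12b, MSB=0: value = 740

740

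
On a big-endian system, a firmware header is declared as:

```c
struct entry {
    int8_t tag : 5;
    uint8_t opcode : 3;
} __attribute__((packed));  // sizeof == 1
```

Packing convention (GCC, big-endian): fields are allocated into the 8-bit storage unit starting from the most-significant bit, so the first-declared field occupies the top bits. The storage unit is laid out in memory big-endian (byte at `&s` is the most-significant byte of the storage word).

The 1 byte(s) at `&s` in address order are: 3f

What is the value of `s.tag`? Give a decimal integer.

[0]=0x3f (big-endian) → word 0x3f
tag:5 @ bit 3 → (0x3f>>3)&0x1f = 0x7  ←
opcode:3 @ bit 0 → (0x3f>>0)&0x7 = 0x7
tag signed 5b, MSB=0: value = 7

7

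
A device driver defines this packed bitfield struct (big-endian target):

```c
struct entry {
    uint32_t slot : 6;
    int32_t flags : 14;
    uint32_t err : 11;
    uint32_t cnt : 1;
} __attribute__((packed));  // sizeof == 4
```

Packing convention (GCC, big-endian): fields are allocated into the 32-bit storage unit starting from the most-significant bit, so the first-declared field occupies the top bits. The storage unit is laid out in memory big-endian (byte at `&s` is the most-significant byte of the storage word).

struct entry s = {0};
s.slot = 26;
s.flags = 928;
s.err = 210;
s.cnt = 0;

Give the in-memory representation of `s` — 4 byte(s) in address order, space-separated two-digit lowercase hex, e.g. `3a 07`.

68 3a 01 a4

slot:6 = 26 → 0x1a << 26 → word 0x68000000
flags:14 = 928 → 0x3a0 << 12 → word 0x683a0000
err:11 = 210 → 0xd2 << 1 → word 0x683a01a4
cnt:1 = 0 → 0x0 << 0 → word 0x683a01a4
word = 0x683a01a4 → big-endian bytes:
  [0]=0x68  [1]=0x3a  [2]=0x01  [3]=0xa4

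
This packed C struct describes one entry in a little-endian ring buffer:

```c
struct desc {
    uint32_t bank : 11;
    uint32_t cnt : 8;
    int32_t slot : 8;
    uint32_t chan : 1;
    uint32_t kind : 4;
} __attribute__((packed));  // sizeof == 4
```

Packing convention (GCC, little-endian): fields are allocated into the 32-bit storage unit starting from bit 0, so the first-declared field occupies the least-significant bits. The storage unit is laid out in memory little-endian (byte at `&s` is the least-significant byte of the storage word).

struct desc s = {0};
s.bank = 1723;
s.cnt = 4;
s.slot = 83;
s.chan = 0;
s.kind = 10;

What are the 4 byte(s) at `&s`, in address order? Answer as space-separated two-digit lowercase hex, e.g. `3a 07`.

bb 26 98 a2

[0+:11] bank=1723 & 0x7ff = 0x6bb; word=0x000006bb
[11+:8] cnt=4 & 0xff = 0x4; word=0x000026bb
[19+:8] slot=83 & 0xff = 0x53; word=0x029826bb
[27+:1] chan=0 & 0x1 = 0x0; word=0x029826bb
[28+:4] kind=10 & 0xf = 0xa; word=0xa29826bb
word = 0xa29826bb → little-endian bytes:
  [0]=0xbb  [1]=0x26  [2]=0x98  [3]=0xa2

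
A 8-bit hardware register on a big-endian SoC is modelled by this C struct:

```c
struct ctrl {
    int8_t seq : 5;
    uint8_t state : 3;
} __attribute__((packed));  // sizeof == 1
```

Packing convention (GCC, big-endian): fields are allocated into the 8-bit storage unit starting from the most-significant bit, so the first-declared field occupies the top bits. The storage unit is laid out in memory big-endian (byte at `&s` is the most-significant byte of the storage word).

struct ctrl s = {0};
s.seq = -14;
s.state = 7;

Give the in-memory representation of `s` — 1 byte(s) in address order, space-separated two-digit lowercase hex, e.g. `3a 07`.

seq (5b) val=-14 bits=0x12 at bit 3: 0x90
state (3b) val=7 bits=0x7 at bit 0: 0x97
word = 0x97 → big-endian bytes:
  [0]=0x97

97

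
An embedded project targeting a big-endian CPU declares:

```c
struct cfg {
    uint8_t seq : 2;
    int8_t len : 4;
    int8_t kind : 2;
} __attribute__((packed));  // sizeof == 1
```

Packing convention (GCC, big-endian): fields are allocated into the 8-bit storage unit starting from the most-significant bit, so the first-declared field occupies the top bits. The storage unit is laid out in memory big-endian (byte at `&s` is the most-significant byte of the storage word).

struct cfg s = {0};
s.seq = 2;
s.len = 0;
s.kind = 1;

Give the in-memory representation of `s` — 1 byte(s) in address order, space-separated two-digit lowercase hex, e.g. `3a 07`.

seq:2 = 2 → 0x2 << 6 → word 0x80
len:4 = 0 → 0x0 << 2 → word 0x80
kind:2 = 1 → 0x1 << 0 → word 0x81
word = 0x81 → big-endian bytes:
  [0]=0x81

81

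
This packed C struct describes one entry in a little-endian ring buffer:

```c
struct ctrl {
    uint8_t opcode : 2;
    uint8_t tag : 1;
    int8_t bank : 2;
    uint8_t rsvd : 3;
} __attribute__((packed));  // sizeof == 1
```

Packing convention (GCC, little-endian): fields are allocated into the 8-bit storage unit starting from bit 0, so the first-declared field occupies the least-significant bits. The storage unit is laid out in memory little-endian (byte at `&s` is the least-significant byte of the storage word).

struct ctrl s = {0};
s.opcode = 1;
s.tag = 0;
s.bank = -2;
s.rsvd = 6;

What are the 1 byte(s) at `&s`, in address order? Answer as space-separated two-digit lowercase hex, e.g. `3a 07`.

opcode:2 = 1 → 0x1 << 0 → word 0x01
tag:1 = 0 → 0x0 << 2 → word 0x01
bank:2 = -2 → 0x2 << 3 → word 0x11
rsvd:3 = 6 → 0x6 << 5 → word 0xd1
word = 0xd1 → little-endian bytes:
  [0]=0xd1

d1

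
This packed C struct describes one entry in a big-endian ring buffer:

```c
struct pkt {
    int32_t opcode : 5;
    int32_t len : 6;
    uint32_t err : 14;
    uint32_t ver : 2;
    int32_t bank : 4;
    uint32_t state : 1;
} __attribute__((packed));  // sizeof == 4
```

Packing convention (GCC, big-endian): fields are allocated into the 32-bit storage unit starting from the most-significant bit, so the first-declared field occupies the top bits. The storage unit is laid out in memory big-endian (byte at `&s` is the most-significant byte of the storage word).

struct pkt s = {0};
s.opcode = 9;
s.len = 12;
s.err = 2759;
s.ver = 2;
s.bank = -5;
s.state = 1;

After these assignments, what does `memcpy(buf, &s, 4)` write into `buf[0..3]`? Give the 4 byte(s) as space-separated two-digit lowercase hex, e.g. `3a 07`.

opcode (5b) val=9 bits=0x9 at bit 27: 0x48000000
len (6b) val=12 bits=0xc at bit 21: 0x49800000
err (14b) val=2759 bits=0xac7 at bit 7: 0x49856380
ver (2b) val=2 bits=0x2 at bit 5: 0x498563c0
bank (4b) val=-5 bits=0xb at bit 1: 0x498563d6
state (1b) val=1 bits=0x1 at bit 0: 0x498563d7
word = 0x498563d7 → big-endian bytes:
  [0]=0x49  [1]=0x85  [2]=0x63  [3]=0xd7

49 85 63 d7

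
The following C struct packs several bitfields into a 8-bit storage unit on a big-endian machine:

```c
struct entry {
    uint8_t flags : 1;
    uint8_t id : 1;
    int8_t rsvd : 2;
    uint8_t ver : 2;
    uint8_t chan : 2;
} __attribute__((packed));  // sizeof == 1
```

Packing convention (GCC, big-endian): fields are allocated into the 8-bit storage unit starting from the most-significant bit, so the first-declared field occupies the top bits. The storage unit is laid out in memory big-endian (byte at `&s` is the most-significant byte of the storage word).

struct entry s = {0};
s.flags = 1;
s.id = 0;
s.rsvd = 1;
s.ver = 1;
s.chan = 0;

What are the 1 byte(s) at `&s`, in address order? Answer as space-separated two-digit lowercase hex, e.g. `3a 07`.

94

flags (1b) val=1 bits=0x1 at bit 7: 0x80
id (1b) val=0 bits=0x0 at bit 6: 0x80
rsvd (2b) val=1 bits=0x1 at bit 4: 0x90
ver (2b) val=1 bits=0x1 at bit 2: 0x94
chan (2b) val=0 bits=0x0 at bit 0: 0x94
word = 0x94 → big-endian bytes:
  [0]=0x94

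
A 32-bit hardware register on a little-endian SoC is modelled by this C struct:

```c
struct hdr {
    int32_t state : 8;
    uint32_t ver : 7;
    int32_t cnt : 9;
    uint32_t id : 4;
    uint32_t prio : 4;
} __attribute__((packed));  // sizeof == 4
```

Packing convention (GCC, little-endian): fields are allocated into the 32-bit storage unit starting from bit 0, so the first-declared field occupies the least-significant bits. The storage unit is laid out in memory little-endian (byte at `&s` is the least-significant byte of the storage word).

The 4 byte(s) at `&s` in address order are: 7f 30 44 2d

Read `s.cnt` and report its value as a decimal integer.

[0]=0x7f [1]=0x30 [2]=0x44 [3]=0x2d (little-endian) → word 0x2d44307f
state [0+:8] = (word>>0) & 0xff = 127
ver [8+:7] = (word>>8) & 0x7f = 48
cnt [15+:9] = (word>>15) & 0x1ff = 136  ←
id [24+:4] = (word>>24) & 0xf = 13
prio [28+:4] = (word>>28) & 0xf = 2
cnt signed 9b, MSB=0: value = 136

136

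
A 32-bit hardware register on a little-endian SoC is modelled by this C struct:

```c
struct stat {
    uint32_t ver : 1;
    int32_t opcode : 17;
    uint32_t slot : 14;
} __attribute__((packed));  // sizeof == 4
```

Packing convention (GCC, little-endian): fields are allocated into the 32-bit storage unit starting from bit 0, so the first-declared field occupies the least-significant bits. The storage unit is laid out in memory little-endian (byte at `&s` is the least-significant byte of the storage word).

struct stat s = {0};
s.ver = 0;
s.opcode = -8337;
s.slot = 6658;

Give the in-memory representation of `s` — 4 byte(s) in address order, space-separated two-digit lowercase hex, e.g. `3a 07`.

[0+:1] ver=0 & 0x1 = 0x0; word=0x00000000
[1+:17] opcode=-8337 & 0x1ffff = 0x1df6f; word=0x0003bede
[18+:14] slot=6658 & 0x3fff = 0x1a02; word=0x680bbede
word = 0x680bbede → little-endian bytes:
  [0]=0xde  [1]=0xbe  [2]=0x0b  [3]=0x68

de be 0b 68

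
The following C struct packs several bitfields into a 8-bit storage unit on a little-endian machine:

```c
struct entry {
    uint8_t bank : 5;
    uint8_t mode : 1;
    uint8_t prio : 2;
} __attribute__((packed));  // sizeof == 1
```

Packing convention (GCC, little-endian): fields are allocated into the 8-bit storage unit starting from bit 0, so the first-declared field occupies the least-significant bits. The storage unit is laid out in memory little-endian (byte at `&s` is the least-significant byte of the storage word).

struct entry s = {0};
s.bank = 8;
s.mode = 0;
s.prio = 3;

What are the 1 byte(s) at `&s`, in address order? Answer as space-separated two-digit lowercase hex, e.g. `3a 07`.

bank:5 = 8 → 0x8 << 0 → word 0x08
mode:1 = 0 → 0x0 << 5 → word 0x08
prio:2 = 3 → 0x3 << 6 → word 0xc8
word = 0xc8 → little-endian bytes:
  [0]=0xc8

c8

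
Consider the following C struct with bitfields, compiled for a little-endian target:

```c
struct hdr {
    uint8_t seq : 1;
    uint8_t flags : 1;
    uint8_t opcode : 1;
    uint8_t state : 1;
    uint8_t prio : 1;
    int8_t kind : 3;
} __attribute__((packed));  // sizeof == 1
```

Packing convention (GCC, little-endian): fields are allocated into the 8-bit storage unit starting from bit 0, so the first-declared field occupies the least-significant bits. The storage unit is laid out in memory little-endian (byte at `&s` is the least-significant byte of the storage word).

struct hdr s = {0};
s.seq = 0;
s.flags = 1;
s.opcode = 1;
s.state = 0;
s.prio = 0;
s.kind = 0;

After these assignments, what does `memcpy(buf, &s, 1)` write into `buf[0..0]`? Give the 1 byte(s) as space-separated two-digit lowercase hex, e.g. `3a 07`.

06

[0+:1] seq=0 & 0x1 = 0x0; word=0x00
[1+:1] flags=1 & 0x1 = 0x1; word=0x02
[2+:1] opcode=1 & 0x1 = 0x1; word=0x06
[3+:1] state=0 & 0x1 = 0x0; word=0x06
[4+:1] prio=0 & 0x1 = 0x0; word=0x06
[5+:3] kind=0 & 0x7 = 0x0; word=0x06
word = 0x06 → little-endian bytes:
  [0]=0x06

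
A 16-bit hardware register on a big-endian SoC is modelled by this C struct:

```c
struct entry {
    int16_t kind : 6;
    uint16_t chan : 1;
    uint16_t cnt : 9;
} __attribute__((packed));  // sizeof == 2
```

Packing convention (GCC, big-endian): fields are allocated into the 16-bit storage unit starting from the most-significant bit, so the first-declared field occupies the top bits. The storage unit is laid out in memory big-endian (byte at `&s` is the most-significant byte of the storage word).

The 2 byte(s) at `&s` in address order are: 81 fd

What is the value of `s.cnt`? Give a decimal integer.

[0]=0x81 [1]=0xfd (big-endian) → word 0x81fd
kind [10+:6] = (word>>10) & 0x3f = 32
chan [9+:1] = (word>>9) & 0x1 = 0
cnt [0+:9] = (word>>0) & 0x1ff = 509  ←

509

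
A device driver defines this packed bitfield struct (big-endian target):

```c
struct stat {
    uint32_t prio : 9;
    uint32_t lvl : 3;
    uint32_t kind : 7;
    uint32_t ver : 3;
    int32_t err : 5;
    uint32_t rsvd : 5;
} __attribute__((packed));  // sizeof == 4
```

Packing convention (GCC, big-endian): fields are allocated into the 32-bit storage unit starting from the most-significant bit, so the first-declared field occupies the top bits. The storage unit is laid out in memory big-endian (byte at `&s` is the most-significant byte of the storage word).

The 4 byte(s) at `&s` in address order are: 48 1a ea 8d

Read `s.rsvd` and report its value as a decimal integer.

13

[0]=0x48 [1]=0x1a [2]=0xea [3]=0x8d (big-endian) → word 0x481aea8d
prio [23+:9] = (word>>23) & 0x1ff = 144
lvl [20+:3] = (word>>20) & 0x7 = 1
kind [13+:7] = (word>>13) & 0x7f = 87
ver [10+:3] = (word>>10) & 0x7 = 2
err [5+:5] = (word>>5) & 0x1f = 20
rsvd [0+:5] = (word>>0) & 0x1f = 13  ←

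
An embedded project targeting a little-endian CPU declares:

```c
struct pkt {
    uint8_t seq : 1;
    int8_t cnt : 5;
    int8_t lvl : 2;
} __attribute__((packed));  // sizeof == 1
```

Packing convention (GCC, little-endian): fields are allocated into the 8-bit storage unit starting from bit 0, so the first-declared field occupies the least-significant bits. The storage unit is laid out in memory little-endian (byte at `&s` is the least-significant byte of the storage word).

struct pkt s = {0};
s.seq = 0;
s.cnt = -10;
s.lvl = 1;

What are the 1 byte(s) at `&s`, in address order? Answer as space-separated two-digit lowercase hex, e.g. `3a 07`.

seq (1b) val=0 bits=0x0 at bit 0: 0x00
cnt (5b) val=-10 bits=0x16 at bit 1: 0x2c
lvl (2b) val=1 bits=0x1 at bit 6: 0x6c
word = 0x6c → little-endian bytes:
  [0]=0x6c

6c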